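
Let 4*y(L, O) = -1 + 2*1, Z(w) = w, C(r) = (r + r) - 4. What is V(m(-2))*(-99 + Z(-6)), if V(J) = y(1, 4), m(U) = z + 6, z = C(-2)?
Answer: -105/4 ≈ -26.250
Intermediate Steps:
C(r) = -4 + 2*r (C(r) = 2*r - 4 = -4 + 2*r)
z = -8 (z = -4 + 2*(-2) = -4 - 4 = -8)
y(L, O) = ¼ (y(L, O) = (-1 + 2*1)/4 = (-1 + 2)/4 = (¼)*1 = ¼)
m(U) = -2 (m(U) = -8 + 6 = -2)
V(J) = ¼
V(m(-2))*(-99 + Z(-6)) = (-99 - 6)/4 = (¼)*(-105) = -105/4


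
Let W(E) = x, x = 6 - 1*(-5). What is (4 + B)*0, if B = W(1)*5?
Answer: 0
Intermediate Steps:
x = 11 (x = 6 + 5 = 11)
W(E) = 11
B = 55 (B = 11*5 = 55)
(4 + B)*0 = (4 + 55)*0 = 59*0 = 0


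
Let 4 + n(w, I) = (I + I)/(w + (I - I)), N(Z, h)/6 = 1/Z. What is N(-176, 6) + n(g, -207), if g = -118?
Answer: -2729/5192 ≈ -0.52562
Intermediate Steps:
N(Z, h) = 6/Z
n(w, I) = -4 + 2*I/w (n(w, I) = -4 + (I + I)/(w + (I - I)) = -4 + (2*I)/(w + 0) = -4 + (2*I)/w = -4 + 2*I/w)
N(-176, 6) + n(g, -207) = 6/(-176) + (-4 + 2*(-207)/(-118)) = 6*(-1/176) + (-4 + 2*(-207)*(-1/118)) = -3/88 + (-4 + 207/59) = -3/88 - 29/59 = -2729/5192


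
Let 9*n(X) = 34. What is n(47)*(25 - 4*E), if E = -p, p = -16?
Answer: -442/3 ≈ -147.33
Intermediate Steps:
n(X) = 34/9 (n(X) = (⅑)*34 = 34/9)
E = 16 (E = -1*(-16) = 16)
n(47)*(25 - 4*E) = 34*(25 - 4*16)/9 = 34*(25 - 64)/9 = (34/9)*(-39) = -442/3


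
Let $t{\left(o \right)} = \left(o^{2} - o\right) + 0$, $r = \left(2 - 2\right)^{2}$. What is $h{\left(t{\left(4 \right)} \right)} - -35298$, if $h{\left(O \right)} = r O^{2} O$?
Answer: $35298$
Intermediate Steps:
$r = 0$ ($r = 0^{2} = 0$)
$t{\left(o \right)} = o^{2} - o$
$h{\left(O \right)} = 0$ ($h{\left(O \right)} = 0 O^{2} O = 0 O = 0$)
$h{\left(t{\left(4 \right)} \right)} - -35298 = 0 - -35298 = 0 + 35298 = 35298$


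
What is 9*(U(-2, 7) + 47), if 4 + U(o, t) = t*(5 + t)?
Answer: 1143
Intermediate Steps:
U(o, t) = -4 + t*(5 + t)
9*(U(-2, 7) + 47) = 9*((-4 + 7**2 + 5*7) + 47) = 9*((-4 + 49 + 35) + 47) = 9*(80 + 47) = 9*127 = 1143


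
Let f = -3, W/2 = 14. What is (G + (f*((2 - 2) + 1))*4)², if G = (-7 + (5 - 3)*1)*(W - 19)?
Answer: 3249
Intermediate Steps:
W = 28 (W = 2*14 = 28)
G = -45 (G = (-7 + (5 - 3)*1)*(28 - 19) = (-7 + 2*1)*9 = (-7 + 2)*9 = -5*9 = -45)
(G + (f*((2 - 2) + 1))*4)² = (-45 - 3*((2 - 2) + 1)*4)² = (-45 - 3*(0 + 1)*4)² = (-45 - 3*1*4)² = (-45 - 3*4)² = (-45 - 12)² = (-57)² = 3249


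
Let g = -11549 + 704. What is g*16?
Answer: -173520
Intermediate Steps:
g = -10845
g*16 = -10845*16 = -173520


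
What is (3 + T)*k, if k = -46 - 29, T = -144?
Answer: 10575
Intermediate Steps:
k = -75
(3 + T)*k = (3 - 144)*(-75) = -141*(-75) = 10575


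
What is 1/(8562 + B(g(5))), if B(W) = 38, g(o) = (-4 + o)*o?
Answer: 1/8600 ≈ 0.00011628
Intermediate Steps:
g(o) = o*(-4 + o)
1/(8562 + B(g(5))) = 1/(8562 + 38) = 1/8600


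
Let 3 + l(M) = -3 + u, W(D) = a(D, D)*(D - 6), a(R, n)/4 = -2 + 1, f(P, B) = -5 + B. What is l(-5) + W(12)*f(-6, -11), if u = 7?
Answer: 385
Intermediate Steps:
a(R, n) = -4 (a(R, n) = 4*(-2 + 1) = 4*(-1) = -4)
W(D) = 24 - 4*D (W(D) = -4*(D - 6) = -4*(-6 + D) = 24 - 4*D)
l(M) = 1 (l(M) = -3 + (-3 + 7) = -3 + 4 = 1)
l(-5) + W(12)*f(-6, -11) = 1 + (24 - 4*12)*(-5 - 11) = 1 + (24 - 48)*(-16) = 1 - 24*(-16) = 1 + 384 = 385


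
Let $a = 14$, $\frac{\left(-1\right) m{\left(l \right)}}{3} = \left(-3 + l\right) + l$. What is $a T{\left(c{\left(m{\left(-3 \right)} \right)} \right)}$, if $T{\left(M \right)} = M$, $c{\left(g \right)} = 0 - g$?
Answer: $-378$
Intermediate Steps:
$m{\left(l \right)} = 9 - 6 l$ ($m{\left(l \right)} = - 3 \left(\left(-3 + l\right) + l\right) = - 3 \left(-3 + 2 l\right) = 9 - 6 l$)
$c{\left(g \right)} = - g$
$a T{\left(c{\left(m{\left(-3 \right)} \right)} \right)} = 14 \left(- (9 - -18)\right) = 14 \left(- (9 + 18)\right) = 14 \left(\left(-1\right) 27\right) = 14 \left(-27\right) = -378$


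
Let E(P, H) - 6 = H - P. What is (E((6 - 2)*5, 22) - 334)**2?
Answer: 106276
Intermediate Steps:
E(P, H) = 6 + H - P (E(P, H) = 6 + (H - P) = 6 + H - P)
(E((6 - 2)*5, 22) - 334)**2 = ((6 + 22 - (6 - 2)*5) - 334)**2 = ((6 + 22 - 4*5) - 334)**2 = ((6 + 22 - 1*20) - 334)**2 = ((6 + 22 - 20) - 334)**2 = (8 - 334)**2 = (-326)**2 = 106276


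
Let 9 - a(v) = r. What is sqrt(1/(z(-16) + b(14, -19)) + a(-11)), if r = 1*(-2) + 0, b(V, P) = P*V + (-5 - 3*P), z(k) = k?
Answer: 3*sqrt(64630)/230 ≈ 3.3160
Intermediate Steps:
b(V, P) = -5 - 3*P + P*V
r = -2 (r = -2 + 0 = -2)
a(v) = 11 (a(v) = 9 - 1*(-2) = 9 + 2 = 11)
sqrt(1/(z(-16) + b(14, -19)) + a(-11)) = sqrt(1/(-16 + (-5 - 3*(-19) - 19*14)) + 11) = sqrt(1/(-16 + (-5 + 57 - 266)) + 11) = sqrt(1/(-16 - 214) + 11) = sqrt(1/(-230) + 11) = sqrt(-1/230 + 11) = sqrt(2529/230) = 3*sqrt(64630)/230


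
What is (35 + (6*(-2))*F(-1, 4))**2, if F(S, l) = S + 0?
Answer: 2209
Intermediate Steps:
F(S, l) = S
(35 + (6*(-2))*F(-1, 4))**2 = (35 + (6*(-2))*(-1))**2 = (35 - 12*(-1))**2 = (35 + 12)**2 = 47**2 = 2209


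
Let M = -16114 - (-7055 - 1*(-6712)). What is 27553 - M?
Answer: 43324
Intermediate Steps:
M = -15771 (M = -16114 - (-7055 + 6712) = -16114 - 1*(-343) = -16114 + 343 = -15771)
27553 - M = 27553 - 1*(-15771) = 27553 + 15771 = 43324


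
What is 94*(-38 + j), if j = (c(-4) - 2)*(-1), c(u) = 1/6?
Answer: -10199/3 ≈ -3399.7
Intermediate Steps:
c(u) = ⅙
j = 11/6 (j = (⅙ - 2)*(-1) = -11/6*(-1) = 11/6 ≈ 1.8333)
94*(-38 + j) = 94*(-38 + 11/6) = 94*(-217/6) = -10199/3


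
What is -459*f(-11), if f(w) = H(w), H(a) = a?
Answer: 5049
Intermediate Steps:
f(w) = w
-459*f(-11) = -459*(-11) = 5049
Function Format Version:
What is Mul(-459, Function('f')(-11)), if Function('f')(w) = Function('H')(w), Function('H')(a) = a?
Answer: 5049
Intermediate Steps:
Function('f')(w) = w
Mul(-459, Function('f')(-11)) = Mul(-459, -11) = 5049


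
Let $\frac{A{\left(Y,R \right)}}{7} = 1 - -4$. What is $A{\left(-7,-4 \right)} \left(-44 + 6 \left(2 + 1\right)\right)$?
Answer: $-910$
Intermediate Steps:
$A{\left(Y,R \right)} = 35$ ($A{\left(Y,R \right)} = 7 \left(1 - -4\right) = 7 \left(1 + 4\right) = 7 \cdot 5 = 35$)
$A{\left(-7,-4 \right)} \left(-44 + 6 \left(2 + 1\right)\right) = 35 \left(-44 + 6 \left(2 + 1\right)\right) = 35 \left(-44 + 6 \cdot 3\right) = 35 \left(-44 + 18\right) = 35 \left(-26\right) = -910$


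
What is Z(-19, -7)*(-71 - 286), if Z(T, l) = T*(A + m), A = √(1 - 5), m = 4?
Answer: 27132 + 13566*I ≈ 27132.0 + 13566.0*I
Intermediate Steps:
A = 2*I (A = √(-4) = 2*I ≈ 2.0*I)
Z(T, l) = T*(4 + 2*I) (Z(T, l) = T*(2*I + 4) = T*(4 + 2*I))
Z(-19, -7)*(-71 - 286) = (2*(-19)*(2 + I))*(-71 - 286) = (-76 - 38*I)*(-357) = 27132 + 13566*I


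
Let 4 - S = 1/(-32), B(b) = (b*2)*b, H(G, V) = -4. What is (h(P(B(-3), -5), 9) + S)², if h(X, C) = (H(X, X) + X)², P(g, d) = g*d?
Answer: 80021660161/1024 ≈ 7.8146e+7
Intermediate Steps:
B(b) = 2*b² (B(b) = (2*b)*b = 2*b²)
P(g, d) = d*g
h(X, C) = (-4 + X)²
S = 129/32 (S = 4 - 1/(-32) = 4 - 1*(-1/32) = 4 + 1/32 = 129/32 ≈ 4.0313)
(h(P(B(-3), -5), 9) + S)² = ((-4 - 10*(-3)²)² + 129/32)² = ((-4 - 10*9)² + 129/32)² = ((-4 - 5*18)² + 129/32)² = ((-4 - 90)² + 129/32)² = ((-94)² + 129/32)² = (8836 + 129/32)² = (282881/32)² = 80021660161/1024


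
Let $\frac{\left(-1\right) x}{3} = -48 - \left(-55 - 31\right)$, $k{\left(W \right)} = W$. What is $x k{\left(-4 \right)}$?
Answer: $456$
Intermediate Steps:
$x = -114$ ($x = - 3 \left(-48 - \left(-55 - 31\right)\right) = - 3 \left(-48 - -86\right) = - 3 \left(-48 + 86\right) = \left(-3\right) 38 = -114$)
$x k{\left(-4 \right)} = \left(-114\right) \left(-4\right) = 456$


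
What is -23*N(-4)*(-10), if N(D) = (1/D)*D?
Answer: 230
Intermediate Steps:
N(D) = 1 (N(D) = D/D = 1)
-23*N(-4)*(-10) = -23*1*(-10) = -23*(-10) = 230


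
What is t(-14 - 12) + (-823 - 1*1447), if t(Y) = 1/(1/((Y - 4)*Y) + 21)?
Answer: -37184090/16381 ≈ -2270.0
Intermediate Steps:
t(Y) = 1/(21 + 1/(Y*(-4 + Y))) (t(Y) = 1/(1/((-4 + Y)*Y) + 21) = 1/(1/(Y*(-4 + Y)) + 21) = 1/(21 + 1/(Y*(-4 + Y))))
t(-14 - 12) + (-823 - 1*1447) = (-14 - 12)*(-4 + (-14 - 12))/(1 - 84*(-14 - 12) + 21*(-14 - 12)**2) + (-823 - 1*1447) = -26*(-4 - 26)/(1 - 84*(-26) + 21*(-26)**2) + (-823 - 1447) = -26*(-30)/(1 + 2184 + 21*676) - 2270 = -26*(-30)/(1 + 2184 + 14196) - 2270 = -26*(-30)/16381 - 2270 = -26*1/16381*(-30) - 2270 = 780/16381 - 2270 = -37184090/16381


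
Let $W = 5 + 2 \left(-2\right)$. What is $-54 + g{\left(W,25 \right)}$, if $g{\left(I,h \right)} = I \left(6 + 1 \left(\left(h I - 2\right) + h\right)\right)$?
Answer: $0$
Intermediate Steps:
$W = 1$ ($W = 5 - 4 = 1$)
$g{\left(I,h \right)} = I \left(4 + h + I h\right)$ ($g{\left(I,h \right)} = I \left(6 + 1 \left(\left(I h - 2\right) + h\right)\right) = I \left(6 + 1 \left(\left(-2 + I h\right) + h\right)\right) = I \left(6 + 1 \left(-2 + h + I h\right)\right) = I \left(6 + \left(-2 + h + I h\right)\right) = I \left(4 + h + I h\right)$)
$-54 + g{\left(W,25 \right)} = -54 + 1 \left(4 + 25 + 1 \cdot 25\right) = -54 + 1 \left(4 + 25 + 25\right) = -54 + 1 \cdot 54 = -54 + 54 = 0$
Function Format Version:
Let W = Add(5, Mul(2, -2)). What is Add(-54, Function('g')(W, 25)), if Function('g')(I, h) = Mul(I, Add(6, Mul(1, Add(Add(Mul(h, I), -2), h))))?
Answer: 0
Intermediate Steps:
W = 1 (W = Add(5, -4) = 1)
Function('g')(I, h) = Mul(I, Add(4, h, Mul(I, h))) (Function('g')(I, h) = Mul(I, Add(6, Mul(1, Add(Add(Mul(I, h), -2), h)))) = Mul(I, Add(6, Mul(1, Add(Add(-2, Mul(I, h)), h)))) = Mul(I, Add(6, Mul(1, Add(-2, h, Mul(I, h))))) = Mul(I, Add(6, Add(-2, h, Mul(I, h)))) = Mul(I, Add(4, h, Mul(I, h))))
Add(-54, Function('g')(W, 25)) = Add(-54, Mul(1, Add(4, 25, Mul(1, 25)))) = Add(-54, Mul(1, Add(4, 25, 25))) = Add(-54, Mul(1, 54)) = Add(-54, 54) = 0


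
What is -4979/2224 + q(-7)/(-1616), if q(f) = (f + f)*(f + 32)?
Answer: -454229/224624 ≈ -2.0222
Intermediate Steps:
q(f) = 2*f*(32 + f) (q(f) = (2*f)*(32 + f) = 2*f*(32 + f))
-4979/2224 + q(-7)/(-1616) = -4979/2224 + (2*(-7)*(32 - 7))/(-1616) = -4979*1/2224 + (2*(-7)*25)*(-1/1616) = -4979/2224 - 350*(-1/1616) = -4979/2224 + 175/808 = -454229/224624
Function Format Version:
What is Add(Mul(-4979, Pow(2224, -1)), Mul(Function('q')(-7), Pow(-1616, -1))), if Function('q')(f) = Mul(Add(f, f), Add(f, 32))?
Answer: Rational(-454229, 224624) ≈ -2.0222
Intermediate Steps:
Function('q')(f) = Mul(2, f, Add(32, f)) (Function('q')(f) = Mul(Mul(2, f), Add(32, f)) = Mul(2, f, Add(32, f)))
Add(Mul(-4979, Pow(2224, -1)), Mul(Function('q')(-7), Pow(-1616, -1))) = Add(Mul(-4979, Pow(2224, -1)), Mul(Mul(2, -7, Add(32, -7)), Pow(-1616, -1))) = Add(Mul(-4979, Rational(1, 2224)), Mul(Mul(2, -7, 25), Rational(-1, 1616))) = Add(Rational(-4979, 2224), Mul(-350, Rational(-1, 1616))) = Add(Rational(-4979, 2224), Rational(175, 808)) = Rational(-454229, 224624)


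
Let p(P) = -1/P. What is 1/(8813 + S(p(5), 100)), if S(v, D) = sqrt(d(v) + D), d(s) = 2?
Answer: 8813/77668867 - sqrt(102)/77668867 ≈ 0.00011334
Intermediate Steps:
S(v, D) = sqrt(2 + D)
1/(8813 + S(p(5), 100)) = 1/(8813 + sqrt(2 + 100)) = 1/(8813 + sqrt(102))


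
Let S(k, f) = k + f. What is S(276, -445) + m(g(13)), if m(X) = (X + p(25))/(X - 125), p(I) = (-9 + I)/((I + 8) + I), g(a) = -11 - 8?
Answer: -235067/1392 ≈ -168.87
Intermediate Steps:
S(k, f) = f + k
g(a) = -19
p(I) = (-9 + I)/(8 + 2*I) (p(I) = (-9 + I)/((8 + I) + I) = (-9 + I)/(8 + 2*I))
m(X) = (8/29 + X)/(-125 + X) (m(X) = (X + (-9 + 25)/(2*(4 + 25)))/(X - 125) = (X + (1/2)*16/29)/(-125 + X) = (X + (1/2)*(1/29)*16)/(-125 + X) = (X + 8/29)/(-125 + X) = (8/29 + X)/(-125 + X))
S(276, -445) + m(g(13)) = (-445 + 276) + (8/29 - 19)/(-125 - 19) = -169 - 543/29/(-144) = -169 - 1/144*(-543/29) = -169 + 181/1392 = -235067/1392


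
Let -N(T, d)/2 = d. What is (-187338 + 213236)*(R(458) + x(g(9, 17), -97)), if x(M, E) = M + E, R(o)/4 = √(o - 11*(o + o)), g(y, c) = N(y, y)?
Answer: -2978270 + 103592*I*√9618 ≈ -2.9783e+6 + 1.0159e+7*I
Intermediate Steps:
N(T, d) = -2*d
g(y, c) = -2*y
R(o) = 4*√21*√(-o) (R(o) = 4*√(o - 11*(o + o)) = 4*√(o - 22*o) = 4*√(-21*o) = 4*(√21*√(-o)) = 4*√21*√(-o))
x(M, E) = E + M
(-187338 + 213236)*(R(458) + x(g(9, 17), -97)) = (-187338 + 213236)*(4*√21*√(-1*458) + (-97 - 2*9)) = 25898*(4*√21*√(-458) + (-97 - 18)) = 25898*(4*√21*(I*√458) - 115) = 25898*(4*I*√9618 - 115) = 25898*(-115 + 4*I*√9618) = -2978270 + 103592*I*√9618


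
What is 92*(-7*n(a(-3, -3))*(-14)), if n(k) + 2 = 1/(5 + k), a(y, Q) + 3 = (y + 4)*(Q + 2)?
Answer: -9016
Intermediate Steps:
a(y, Q) = -3 + (2 + Q)*(4 + y) (a(y, Q) = -3 + (y + 4)*(Q + 2) = -3 + (4 + y)*(2 + Q) = -3 + (2 + Q)*(4 + y))
n(k) = -2 + 1/(5 + k)
92*(-7*n(a(-3, -3))*(-14)) = 92*(-7*(-9 - 2*(5 + 2*(-3) + 4*(-3) - 3*(-3)))/(5 + (5 + 2*(-3) + 4*(-3) - 3*(-3)))*(-14)) = 92*(-7*(-9 - 2*(5 - 6 - 12 + 9))/(5 + (5 - 6 - 12 + 9))*(-14)) = 92*(-7*(-9 - 2*(-4))/(5 - 4)*(-14)) = 92*(-7*(-9 + 8)/1*(-14)) = 92*(-7*(-1)*(-14)) = 92*(7*(-14)) = 92*(-98) = -9016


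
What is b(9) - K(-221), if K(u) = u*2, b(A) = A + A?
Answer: 460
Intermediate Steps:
b(A) = 2*A
K(u) = 2*u
b(9) - K(-221) = 2*9 - 2*(-221) = 18 - 1*(-442) = 18 + 442 = 460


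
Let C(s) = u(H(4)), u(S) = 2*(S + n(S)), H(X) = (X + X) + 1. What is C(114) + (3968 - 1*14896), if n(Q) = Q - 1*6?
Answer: -10904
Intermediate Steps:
H(X) = 1 + 2*X (H(X) = 2*X + 1 = 1 + 2*X)
n(Q) = -6 + Q (n(Q) = Q - 6 = -6 + Q)
u(S) = -12 + 4*S (u(S) = 2*(S + (-6 + S)) = 2*(-6 + 2*S) = -12 + 4*S)
C(s) = 24 (C(s) = -12 + 4*(1 + 2*4) = -12 + 4*(1 + 8) = -12 + 4*9 = -12 + 36 = 24)
C(114) + (3968 - 1*14896) = 24 + (3968 - 1*14896) = 24 + (3968 - 14896) = 24 - 10928 = -10904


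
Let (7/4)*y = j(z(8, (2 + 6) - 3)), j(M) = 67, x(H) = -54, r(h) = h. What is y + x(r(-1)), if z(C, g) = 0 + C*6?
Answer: -110/7 ≈ -15.714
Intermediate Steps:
z(C, g) = 6*C (z(C, g) = 0 + 6*C = 6*C)
y = 268/7 (y = (4/7)*67 = 268/7 ≈ 38.286)
y + x(r(-1)) = 268/7 - 54 = -110/7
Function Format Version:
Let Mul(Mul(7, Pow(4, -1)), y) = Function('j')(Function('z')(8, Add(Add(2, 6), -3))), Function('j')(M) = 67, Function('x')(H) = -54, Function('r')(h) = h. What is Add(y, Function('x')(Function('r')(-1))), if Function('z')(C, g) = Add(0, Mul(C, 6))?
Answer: Rational(-110, 7) ≈ -15.714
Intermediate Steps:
Function('z')(C, g) = Mul(6, C) (Function('z')(C, g) = Add(0, Mul(6, C)) = Mul(6, C))
y = Rational(268, 7) (y = Mul(Rational(4, 7), 67) = Rational(268, 7) ≈ 38.286)
Add(y, Function('x')(Function('r')(-1))) = Add(Rational(268, 7), -54) = Rational(-110, 7)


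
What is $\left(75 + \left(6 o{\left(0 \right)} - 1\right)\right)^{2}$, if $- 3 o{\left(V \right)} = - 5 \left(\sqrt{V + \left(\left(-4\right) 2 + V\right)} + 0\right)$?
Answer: $4676 + 2960 i \sqrt{2} \approx 4676.0 + 4186.1 i$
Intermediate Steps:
$o{\left(V \right)} = \frac{5 \sqrt{-8 + 2 V}}{3}$ ($o{\left(V \right)} = - \frac{\left(-5\right) \left(\sqrt{V + \left(\left(-4\right) 2 + V\right)} + 0\right)}{3} = - \frac{\left(-5\right) \left(\sqrt{V + \left(-8 + V\right)} + 0\right)}{3} = - \frac{\left(-5\right) \left(\sqrt{-8 + 2 V} + 0\right)}{3} = - \frac{\left(-5\right) \sqrt{-8 + 2 V}}{3} = \frac{5 \sqrt{-8 + 2 V}}{3}$)
$\left(75 + \left(6 o{\left(0 \right)} - 1\right)\right)^{2} = \left(75 - \left(1 - 6 \frac{5 \sqrt{-8 + 2 \cdot 0}}{3}\right)\right)^{2} = \left(75 - \left(1 - 6 \frac{5 \sqrt{-8 + 0}}{3}\right)\right)^{2} = \left(75 - \left(1 - 6 \frac{5 \sqrt{-8}}{3}\right)\right)^{2} = \left(75 - \left(1 - 6 \frac{5 \cdot 2 i \sqrt{2}}{3}\right)\right)^{2} = \left(75 - \left(1 - 6 \frac{10 i \sqrt{2}}{3}\right)\right)^{2} = \left(75 - \left(1 - 20 i \sqrt{2}\right)\right)^{2} = \left(74 + 20 i \sqrt{2}\right)^{2}$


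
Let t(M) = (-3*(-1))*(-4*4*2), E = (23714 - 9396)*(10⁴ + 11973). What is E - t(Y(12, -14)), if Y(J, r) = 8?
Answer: 314609510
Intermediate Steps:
E = 314609414 (E = 14318*(10000 + 11973) = 14318*21973 = 314609414)
t(M) = -96 (t(M) = 3*(-16*2) = 3*(-32) = -96)
E - t(Y(12, -14)) = 314609414 - 1*(-96) = 314609414 + 96 = 314609510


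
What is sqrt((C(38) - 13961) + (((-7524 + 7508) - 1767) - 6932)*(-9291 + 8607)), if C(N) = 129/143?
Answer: sqrt(121612245898)/143 ≈ 2438.7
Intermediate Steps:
C(N) = 129/143 (C(N) = 129*(1/143) = 129/143)
sqrt((C(38) - 13961) + (((-7524 + 7508) - 1767) - 6932)*(-9291 + 8607)) = sqrt((129/143 - 13961) + (((-7524 + 7508) - 1767) - 6932)*(-9291 + 8607)) = sqrt(-1996294/143 + ((-16 - 1767) - 6932)*(-684)) = sqrt(-1996294/143 + (-1783 - 6932)*(-684)) = sqrt(-1996294/143 - 8715*(-684)) = sqrt(-1996294/143 + 5961060) = sqrt(850435286/143) = sqrt(121612245898)/143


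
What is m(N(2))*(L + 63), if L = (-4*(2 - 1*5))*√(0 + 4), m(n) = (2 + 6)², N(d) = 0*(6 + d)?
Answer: 5568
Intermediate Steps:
N(d) = 0
m(n) = 64 (m(n) = 8² = 64)
L = 24 (L = (-4*(2 - 5))*√4 = -4*(-3)*2 = 12*2 = 24)
m(N(2))*(L + 63) = 64*(24 + 63) = 64*87 = 5568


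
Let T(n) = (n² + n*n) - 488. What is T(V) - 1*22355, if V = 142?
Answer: 17485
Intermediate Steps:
T(n) = -488 + 2*n² (T(n) = (n² + n²) - 488 = 2*n² - 488 = -488 + 2*n²)
T(V) - 1*22355 = (-488 + 2*142²) - 1*22355 = (-488 + 2*20164) - 22355 = (-488 + 40328) - 22355 = 39840 - 22355 = 17485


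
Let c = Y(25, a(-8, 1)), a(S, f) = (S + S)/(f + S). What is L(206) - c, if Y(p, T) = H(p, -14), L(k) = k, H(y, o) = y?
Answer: 181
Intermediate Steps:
a(S, f) = 2*S/(S + f) (a(S, f) = (2*S)/(S + f) = 2*S/(S + f))
Y(p, T) = p
c = 25
L(206) - c = 206 - 1*25 = 206 - 25 = 181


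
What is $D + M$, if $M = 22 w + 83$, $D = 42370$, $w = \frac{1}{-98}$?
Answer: $\frac{2080186}{49} \approx 42453.0$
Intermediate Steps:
$w = - \frac{1}{98} \approx -0.010204$
$M = \frac{4056}{49}$ ($M = 22 \left(- \frac{1}{98}\right) + 83 = - \frac{11}{49} + 83 = \frac{4056}{49} \approx 82.776$)
$D + M = 42370 + \frac{4056}{49} = \frac{2080186}{49}$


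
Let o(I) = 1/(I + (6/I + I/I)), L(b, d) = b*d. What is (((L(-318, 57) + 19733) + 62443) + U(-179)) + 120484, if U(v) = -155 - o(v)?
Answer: 5875790151/31868 ≈ 1.8438e+5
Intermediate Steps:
o(I) = 1/(1 + I + 6/I) (o(I) = 1/(I + (6/I + 1)) = 1/(I + (1 + 6/I)) = 1/(1 + I + 6/I))
U(v) = -155 - v/(6 + v + v²)
(((L(-318, 57) + 19733) + 62443) + U(-179)) + 120484 = (((-318*57 + 19733) + 62443) + (-930 - 156*(-179) - 155*(-179)²)/(6 - 179 + (-179)²)) + 120484 = (((-18126 + 19733) + 62443) + (-930 + 27924 - 155*32041)/(6 - 179 + 32041)) + 120484 = ((1607 + 62443) + (-930 + 27924 - 4966355)/31868) + 120484 = (64050 + (1/31868)*(-4939361)) + 120484 = (64050 - 4939361/31868) + 120484 = 2036206039/31868 + 120484 = 5875790151/31868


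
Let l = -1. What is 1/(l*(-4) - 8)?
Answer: -¼ ≈ -0.25000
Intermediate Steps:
1/(l*(-4) - 8) = 1/(-1*(-4) - 8) = 1/(4 - 8) = 1/(-4) = -¼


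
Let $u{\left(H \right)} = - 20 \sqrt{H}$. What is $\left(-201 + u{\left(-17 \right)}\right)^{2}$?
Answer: $33601 + 8040 i \sqrt{17} \approx 33601.0 + 33150.0 i$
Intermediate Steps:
$\left(-201 + u{\left(-17 \right)}\right)^{2} = \left(-201 - 20 \sqrt{-17}\right)^{2} = \left(-201 - 20 i \sqrt{17}\right)^{2}$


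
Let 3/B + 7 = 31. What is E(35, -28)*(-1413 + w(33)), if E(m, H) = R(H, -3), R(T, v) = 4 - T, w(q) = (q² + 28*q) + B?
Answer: 19204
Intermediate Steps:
B = ⅛ (B = 3/(-7 + 31) = 3/24 = 3*(1/24) = ⅛ ≈ 0.12500)
w(q) = ⅛ + q² + 28*q (w(q) = (q² + 28*q) + ⅛ = ⅛ + q² + 28*q)
E(m, H) = 4 - H
E(35, -28)*(-1413 + w(33)) = (4 - 1*(-28))*(-1413 + (⅛ + 33² + 28*33)) = (4 + 28)*(-1413 + (⅛ + 1089 + 924)) = 32*(-1413 + 16105/8) = 32*(4801/8) = 19204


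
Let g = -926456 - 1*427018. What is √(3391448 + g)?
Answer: √2037974 ≈ 1427.6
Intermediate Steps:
g = -1353474 (g = -926456 - 427018 = -1353474)
√(3391448 + g) = √(3391448 - 1353474) = √2037974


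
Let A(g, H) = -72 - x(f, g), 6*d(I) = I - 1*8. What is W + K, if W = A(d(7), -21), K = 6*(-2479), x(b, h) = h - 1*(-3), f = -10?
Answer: -89693/6 ≈ -14949.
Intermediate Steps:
d(I) = -4/3 + I/6 (d(I) = (I - 1*8)/6 = (I - 8)/6 = (-8 + I)/6 = -4/3 + I/6)
x(b, h) = 3 + h (x(b, h) = h + 3 = 3 + h)
K = -14874
A(g, H) = -75 - g (A(g, H) = -72 - (3 + g) = -72 + (-3 - g) = -75 - g)
W = -449/6 (W = -75 - (-4/3 + (1/6)*7) = -75 - (-4/3 + 7/6) = -75 - 1*(-1/6) = -75 + 1/6 = -449/6 ≈ -74.833)
W + K = -449/6 - 14874 = -89693/6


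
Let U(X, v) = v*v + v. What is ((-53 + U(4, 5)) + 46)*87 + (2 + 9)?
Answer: 2012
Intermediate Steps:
U(X, v) = v + v**2 (U(X, v) = v**2 + v = v + v**2)
((-53 + U(4, 5)) + 46)*87 + (2 + 9) = ((-53 + 5*(1 + 5)) + 46)*87 + (2 + 9) = ((-53 + 5*6) + 46)*87 + 11 = ((-53 + 30) + 46)*87 + 11 = (-23 + 46)*87 + 11 = 23*87 + 11 = 2001 + 11 = 2012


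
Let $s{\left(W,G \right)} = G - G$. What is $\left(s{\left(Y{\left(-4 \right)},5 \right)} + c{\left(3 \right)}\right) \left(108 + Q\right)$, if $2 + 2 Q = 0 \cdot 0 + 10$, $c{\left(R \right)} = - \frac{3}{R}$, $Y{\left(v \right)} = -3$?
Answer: $-112$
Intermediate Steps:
$s{\left(W,G \right)} = 0$
$Q = 4$ ($Q = -1 + \frac{0 \cdot 0 + 10}{2} = -1 + \frac{0 + 10}{2} = -1 + \frac{1}{2} \cdot 10 = -1 + 5 = 4$)
$\left(s{\left(Y{\left(-4 \right)},5 \right)} + c{\left(3 \right)}\right) \left(108 + Q\right) = \left(0 - \frac{3}{3}\right) \left(108 + 4\right) = \left(0 - 1\right) 112 = \left(-1\right) 112 = -112$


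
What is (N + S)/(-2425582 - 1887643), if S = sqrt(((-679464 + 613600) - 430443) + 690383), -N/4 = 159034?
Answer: 636136/4313225 - 18*sqrt(599)/4313225 ≈ 0.14738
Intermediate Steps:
N = -636136 (N = -4*159034 = -636136)
S = 18*sqrt(599) (S = sqrt((-65864 - 430443) + 690383) = sqrt(-496307 + 690383) = sqrt(194076) = 18*sqrt(599) ≈ 440.54)
(N + S)/(-2425582 - 1887643) = (-636136 + 18*sqrt(599))/(-2425582 - 1887643) = (-636136 + 18*sqrt(599))/(-4313225) = (-636136 + 18*sqrt(599))*(-1/4313225) = 636136/4313225 - 18*sqrt(599)/4313225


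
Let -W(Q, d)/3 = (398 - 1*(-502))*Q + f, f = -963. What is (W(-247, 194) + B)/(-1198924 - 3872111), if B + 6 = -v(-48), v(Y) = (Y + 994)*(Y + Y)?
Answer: -253533/1690345 ≈ -0.14999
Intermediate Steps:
W(Q, d) = 2889 - 2700*Q (W(Q, d) = -3*((398 - 1*(-502))*Q - 963) = -3*((398 + 502)*Q - 963) = -3*(900*Q - 963) = -3*(-963 + 900*Q) = 2889 - 2700*Q)
v(Y) = 2*Y*(994 + Y) (v(Y) = (994 + Y)*(2*Y) = 2*Y*(994 + Y))
B = 90810 (B = -6 - 2*(-48)*(994 - 48) = -6 - 2*(-48)*946 = -6 - 1*(-90816) = -6 + 90816 = 90810)
(W(-247, 194) + B)/(-1198924 - 3872111) = ((2889 - 2700*(-247)) + 90810)/(-1198924 - 3872111) = ((2889 + 666900) + 90810)/(-5071035) = (669789 + 90810)*(-1/5071035) = 760599*(-1/5071035) = -253533/1690345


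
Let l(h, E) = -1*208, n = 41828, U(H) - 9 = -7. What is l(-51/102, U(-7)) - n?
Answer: -42036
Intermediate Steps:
U(H) = 2 (U(H) = 9 - 7 = 2)
l(h, E) = -208
l(-51/102, U(-7)) - n = -208 - 1*41828 = -208 - 41828 = -42036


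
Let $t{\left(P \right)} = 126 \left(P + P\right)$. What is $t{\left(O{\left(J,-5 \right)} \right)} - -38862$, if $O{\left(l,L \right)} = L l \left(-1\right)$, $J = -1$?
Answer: $37602$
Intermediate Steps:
$O{\left(l,L \right)} = - L l$
$t{\left(P \right)} = 252 P$ ($t{\left(P \right)} = 126 \cdot 2 P = 252 P$)
$t{\left(O{\left(J,-5 \right)} \right)} - -38862 = 252 \left(\left(-1\right) \left(-5\right) \left(-1\right)\right) - -38862 = 252 \left(-5\right) + 38862 = -1260 + 38862 = 37602$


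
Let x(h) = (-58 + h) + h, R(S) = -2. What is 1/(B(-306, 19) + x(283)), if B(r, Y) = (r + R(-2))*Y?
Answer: -1/5344 ≈ -0.00018713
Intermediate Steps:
x(h) = -58 + 2*h
B(r, Y) = Y*(-2 + r) (B(r, Y) = (r - 2)*Y = (-2 + r)*Y = Y*(-2 + r))
1/(B(-306, 19) + x(283)) = 1/(19*(-2 - 306) + (-58 + 2*283)) = 1/(19*(-308) + (-58 + 566)) = 1/(-5852 + 508) = 1/(-5344) = -1/5344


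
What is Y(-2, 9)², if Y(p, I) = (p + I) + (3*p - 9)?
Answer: 64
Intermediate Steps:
Y(p, I) = -9 + I + 4*p (Y(p, I) = (I + p) + (-9 + 3*p) = -9 + I + 4*p)
Y(-2, 9)² = (-9 + 9 + 4*(-2))² = (-9 + 9 - 8)² = (-8)² = 64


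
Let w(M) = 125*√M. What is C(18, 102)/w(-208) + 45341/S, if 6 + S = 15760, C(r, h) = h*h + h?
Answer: 45341/15754 - 5253*I*√13/3250 ≈ 2.8781 - 5.8277*I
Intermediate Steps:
C(r, h) = h + h² (C(r, h) = h² + h = h + h²)
S = 15754 (S = -6 + 15760 = 15754)
C(18, 102)/w(-208) + 45341/S = (102*(1 + 102))/((125*√(-208))) + 45341/15754 = (102*103)/((125*(4*I*√13))) + 45341*(1/15754) = 10506/((500*I*√13)) + 45341/15754 = 10506*(-I*√13/6500) + 45341/15754 = -5253*I*√13/3250 + 45341/15754 = 45341/15754 - 5253*I*√13/3250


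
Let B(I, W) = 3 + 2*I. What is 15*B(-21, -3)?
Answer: -585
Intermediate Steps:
15*B(-21, -3) = 15*(3 + 2*(-21)) = 15*(3 - 42) = 15*(-39) = -585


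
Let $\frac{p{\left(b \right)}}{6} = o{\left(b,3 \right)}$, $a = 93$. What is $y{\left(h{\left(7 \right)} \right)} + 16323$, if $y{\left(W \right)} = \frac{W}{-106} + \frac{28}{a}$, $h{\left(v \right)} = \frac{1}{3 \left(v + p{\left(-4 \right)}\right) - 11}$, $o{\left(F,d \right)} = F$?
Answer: $\frac{321830207}{19716} \approx 16323.0$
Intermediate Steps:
$p{\left(b \right)} = 6 b$
$h{\left(v \right)} = \frac{1}{-83 + 3 v}$ ($h{\left(v \right)} = \frac{1}{3 \left(v + 6 \left(-4\right)\right) - 11} = \frac{1}{3 \left(v - 24\right) - 11} = \frac{1}{3 \left(-24 + v\right) - 11} = \frac{1}{\left(-72 + 3 v\right) - 11} = \frac{1}{-83 + 3 v}$)
$y{\left(W \right)} = \frac{28}{93} - \frac{W}{106}$ ($y{\left(W \right)} = \frac{W}{-106} + \frac{28}{93} = W \left(- \frac{1}{106}\right) + 28 \cdot \frac{1}{93} = - \frac{W}{106} + \frac{28}{93} = \frac{28}{93} - \frac{W}{106}$)
$y{\left(h{\left(7 \right)} \right)} + 16323 = \left(\frac{28}{93} - \frac{1}{106 \left(-83 + 3 \cdot 7\right)}\right) + 16323 = \left(\frac{28}{93} - \frac{1}{106 \left(-83 + 21\right)}\right) + 16323 = \left(\frac{28}{93} - \frac{1}{106 \left(-62\right)}\right) + 16323 = \left(\frac{28}{93} - - \frac{1}{6572}\right) + 16323 = \left(\frac{28}{93} + \frac{1}{6572}\right) + 16323 = \frac{5939}{19716} + 16323 = \frac{321830207}{19716}$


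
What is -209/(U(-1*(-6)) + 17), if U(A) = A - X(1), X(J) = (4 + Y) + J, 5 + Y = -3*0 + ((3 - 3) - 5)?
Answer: -209/28 ≈ -7.4643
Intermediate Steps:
Y = -10 (Y = -5 + (-3*0 + ((3 - 3) - 5)) = -5 + (0 + (0 - 5)) = -5 + (0 - 5) = -5 - 5 = -10)
X(J) = -6 + J (X(J) = (4 - 10) + J = -6 + J)
U(A) = 5 + A (U(A) = A - (-6 + 1) = A - 1*(-5) = A + 5 = 5 + A)
-209/(U(-1*(-6)) + 17) = -209/((5 - 1*(-6)) + 17) = -209/((5 + 6) + 17) = -209/(11 + 17) = -209/28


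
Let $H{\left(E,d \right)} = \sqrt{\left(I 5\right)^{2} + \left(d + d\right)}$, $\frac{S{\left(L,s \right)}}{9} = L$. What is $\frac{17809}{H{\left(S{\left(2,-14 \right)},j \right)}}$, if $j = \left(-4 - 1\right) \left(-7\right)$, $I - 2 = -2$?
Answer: $\frac{17809 \sqrt{70}}{70} \approx 2128.6$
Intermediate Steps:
$I = 0$ ($I = 2 - 2 = 0$)
$S{\left(L,s \right)} = 9 L$
$j = 35$ ($j = \left(-5\right) \left(-7\right) = 35$)
$H{\left(E,d \right)} = \sqrt{2} \sqrt{d}$ ($H{\left(E,d \right)} = \sqrt{\left(0 \cdot 5\right)^{2} + \left(d + d\right)} = \sqrt{0^{2} + 2 d} = \sqrt{0 + 2 d} = \sqrt{2 d} = \sqrt{2} \sqrt{d}$)
$\frac{17809}{H{\left(S{\left(2,-14 \right)},j \right)}} = \frac{17809}{\sqrt{2} \sqrt{35}} = \frac{17809}{\sqrt{70}} = 17809 \frac{\sqrt{70}}{70} = \frac{17809 \sqrt{70}}{70}$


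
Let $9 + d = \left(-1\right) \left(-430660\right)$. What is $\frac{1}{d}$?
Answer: $\frac{1}{430651} \approx 2.3221 \cdot 10^{-6}$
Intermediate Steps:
$d = 430651$ ($d = -9 - -430660 = -9 + 430660 = 430651$)
$\frac{1}{d} = \frac{1}{430651}$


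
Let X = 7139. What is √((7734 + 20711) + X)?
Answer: 16*√139 ≈ 188.64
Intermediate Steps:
√((7734 + 20711) + X) = √((7734 + 20711) + 7139) = √(28445 + 7139) = √35584 = 16*√139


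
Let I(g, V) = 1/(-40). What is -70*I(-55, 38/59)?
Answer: 7/4 ≈ 1.7500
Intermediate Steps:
I(g, V) = -1/40
-70*I(-55, 38/59) = -70*(-1/40) = 7/4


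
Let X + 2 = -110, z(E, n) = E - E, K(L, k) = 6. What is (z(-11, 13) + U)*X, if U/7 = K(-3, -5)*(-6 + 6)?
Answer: 0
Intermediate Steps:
z(E, n) = 0
X = -112 (X = -2 - 110 = -112)
U = 0 (U = 7*(6*(-6 + 6)) = 7*(6*0) = 7*0 = 0)
(z(-11, 13) + U)*X = (0 + 0)*(-112) = 0*(-112) = 0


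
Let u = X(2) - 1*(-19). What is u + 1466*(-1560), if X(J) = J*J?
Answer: -2286937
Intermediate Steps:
X(J) = J**2
u = 23 (u = 2**2 - 1*(-19) = 4 + 19 = 23)
u + 1466*(-1560) = 23 + 1466*(-1560) = 23 - 2286960 = -2286937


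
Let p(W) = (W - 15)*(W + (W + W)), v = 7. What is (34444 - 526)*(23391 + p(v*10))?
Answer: 1185128838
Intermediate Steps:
p(W) = 3*W*(-15 + W) (p(W) = (-15 + W)*(W + 2*W) = (-15 + W)*(3*W) = 3*W*(-15 + W))
(34444 - 526)*(23391 + p(v*10)) = (34444 - 526)*(23391 + 3*(7*10)*(-15 + 7*10)) = 33918*(23391 + 3*70*(-15 + 70)) = 33918*(23391 + 3*70*55) = 33918*(23391 + 11550) = 33918*34941 = 1185128838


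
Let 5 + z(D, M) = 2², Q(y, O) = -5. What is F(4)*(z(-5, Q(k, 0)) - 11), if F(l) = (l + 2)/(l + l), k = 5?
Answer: -9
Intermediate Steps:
F(l) = (2 + l)/(2*l) (F(l) = (2 + l)/((2*l)) = (2 + l)*(1/(2*l)) = (2 + l)/(2*l))
z(D, M) = -1 (z(D, M) = -5 + 2² = -5 + 4 = -1)
F(4)*(z(-5, Q(k, 0)) - 11) = ((½)*(2 + 4)/4)*(-1 - 11) = ((½)*(¼)*6)*(-12) = (¾)*(-12) = -9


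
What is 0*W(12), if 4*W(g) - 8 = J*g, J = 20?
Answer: 0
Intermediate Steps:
W(g) = 2 + 5*g (W(g) = 2 + (20*g)/4 = 2 + 5*g)
0*W(12) = 0*(2 + 5*12) = 0*(2 + 60) = 0*62 = 0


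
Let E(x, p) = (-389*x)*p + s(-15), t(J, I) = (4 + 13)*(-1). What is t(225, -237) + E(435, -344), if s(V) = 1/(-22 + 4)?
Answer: 1047778973/18 ≈ 5.8210e+7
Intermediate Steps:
s(V) = -1/18 (s(V) = 1/(-18) = -1/18)
t(J, I) = -17 (t(J, I) = 17*(-1) = -17)
E(x, p) = -1/18 - 389*p*x (E(x, p) = (-389*x)*p - 1/18 = -389*p*x - 1/18 = -1/18 - 389*p*x)
t(225, -237) + E(435, -344) = -17 + (-1/18 - 389*(-344)*435) = -17 + (-1/18 + 58209960) = -17 + 1047779279/18 = 1047778973/18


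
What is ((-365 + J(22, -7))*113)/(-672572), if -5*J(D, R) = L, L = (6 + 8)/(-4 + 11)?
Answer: 206451/3362860 ≈ 0.061391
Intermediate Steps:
L = 2 (L = 14/7 = 14*(1/7) = 2)
J(D, R) = -2/5 (J(D, R) = -1/5*2 = -2/5)
((-365 + J(22, -7))*113)/(-672572) = ((-365 - 2/5)*113)/(-672572) = -1827/5*113*(-1/672572) = -206451/5*(-1/672572) = 206451/3362860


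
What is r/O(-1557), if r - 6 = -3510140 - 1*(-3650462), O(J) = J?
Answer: -15592/173 ≈ -90.127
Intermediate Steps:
r = 140328 (r = 6 + (-3510140 - 1*(-3650462)) = 6 + (-3510140 + 3650462) = 6 + 140322 = 140328)
r/O(-1557) = 140328/(-1557) = 140328*(-1/1557) = -15592/173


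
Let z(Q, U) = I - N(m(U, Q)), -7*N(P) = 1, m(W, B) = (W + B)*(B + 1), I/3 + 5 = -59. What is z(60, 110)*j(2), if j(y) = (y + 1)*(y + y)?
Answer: -16116/7 ≈ -2302.3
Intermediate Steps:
I = -192 (I = -15 + 3*(-59) = -15 - 177 = -192)
m(W, B) = (1 + B)*(B + W) (m(W, B) = (B + W)*(1 + B) = (1 + B)*(B + W))
N(P) = -⅐ (N(P) = -⅐*1 = -⅐)
z(Q, U) = -1343/7 (z(Q, U) = -192 - 1*(-⅐) = -192 + ⅐ = -1343/7)
j(y) = 2*y*(1 + y) (j(y) = (1 + y)*(2*y) = 2*y*(1 + y))
z(60, 110)*j(2) = -2686*2*(1 + 2)/7 = -2686*2*3/7 = -1343/7*12 = -16116/7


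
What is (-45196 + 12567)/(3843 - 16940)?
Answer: 32629/13097 ≈ 2.4913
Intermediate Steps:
(-45196 + 12567)/(3843 - 16940) = -32629/(-13097) = -32629*(-1/13097) = 32629/13097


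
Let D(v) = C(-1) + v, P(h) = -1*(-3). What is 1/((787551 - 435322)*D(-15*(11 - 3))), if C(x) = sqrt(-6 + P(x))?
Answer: -40/1691051429 - I*sqrt(3)/5073154287 ≈ -2.3654e-8 - 3.4141e-10*I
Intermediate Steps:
P(h) = 3
C(x) = I*sqrt(3) (C(x) = sqrt(-6 + 3) = sqrt(-3) = I*sqrt(3))
D(v) = v + I*sqrt(3) (D(v) = I*sqrt(3) + v = v + I*sqrt(3))
1/((787551 - 435322)*D(-15*(11 - 3))) = 1/((787551 - 435322)*(-15*(11 - 3) + I*sqrt(3))) = 1/(352229*(-15*8 + I*sqrt(3))) = 1/(352229*(-120 + I*sqrt(3)))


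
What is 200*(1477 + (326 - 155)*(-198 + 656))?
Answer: 15959000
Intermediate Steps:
200*(1477 + (326 - 155)*(-198 + 656)) = 200*(1477 + 171*458) = 200*(1477 + 78318) = 200*79795 = 15959000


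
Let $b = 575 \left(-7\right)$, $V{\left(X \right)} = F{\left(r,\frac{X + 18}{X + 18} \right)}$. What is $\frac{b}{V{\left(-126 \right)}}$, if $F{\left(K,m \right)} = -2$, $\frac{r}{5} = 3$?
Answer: $\frac{4025}{2} \approx 2012.5$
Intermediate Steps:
$r = 15$ ($r = 5 \cdot 3 = 15$)
$V{\left(X \right)} = -2$
$b = -4025$
$\frac{b}{V{\left(-126 \right)}} = - \frac{4025}{-2} = \left(-4025\right) \left(- \frac{1}{2}\right) = \frac{4025}{2}$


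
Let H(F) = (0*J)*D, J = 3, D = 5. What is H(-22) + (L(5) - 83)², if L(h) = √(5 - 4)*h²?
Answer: 3364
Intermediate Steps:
L(h) = h² (L(h) = √1*h² = 1*h² = h²)
H(F) = 0 (H(F) = (0*3)*5 = 0*5 = 0)
H(-22) + (L(5) - 83)² = 0 + (5² - 83)² = 0 + (25 - 83)² = 0 + (-58)² = 0 + 3364 = 3364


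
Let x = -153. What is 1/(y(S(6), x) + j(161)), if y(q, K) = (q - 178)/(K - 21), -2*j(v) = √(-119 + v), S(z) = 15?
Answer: -28362/291329 - 15138*√42/291329 ≈ -0.43411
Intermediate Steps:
j(v) = -√(-119 + v)/2
y(q, K) = (-178 + q)/(-21 + K)
1/(y(S(6), x) + j(161)) = 1/((-178 + 15)/(-21 - 153) - √(-119 + 161)/2) = 1/(-163/(-174) - √42/2) = 1/(-1/174*(-163) - √42/2) = 1/(163/174 - √42/2)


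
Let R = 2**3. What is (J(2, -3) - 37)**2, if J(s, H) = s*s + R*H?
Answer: 3249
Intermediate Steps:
R = 8
J(s, H) = s**2 + 8*H (J(s, H) = s*s + 8*H = s**2 + 8*H)
(J(2, -3) - 37)**2 = ((2**2 + 8*(-3)) - 37)**2 = ((4 - 24) - 37)**2 = (-20 - 37)**2 = (-57)**2 = 3249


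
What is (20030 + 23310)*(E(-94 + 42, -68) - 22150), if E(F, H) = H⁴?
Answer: 925708854840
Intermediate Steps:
(20030 + 23310)*(E(-94 + 42, -68) - 22150) = (20030 + 23310)*((-68)⁴ - 22150) = 43340*(21381376 - 22150) = 43340*21359226 = 925708854840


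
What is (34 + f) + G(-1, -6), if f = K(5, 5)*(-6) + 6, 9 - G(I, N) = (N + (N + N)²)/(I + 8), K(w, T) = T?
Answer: -5/7 ≈ -0.71429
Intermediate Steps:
G(I, N) = 9 - (N + 4*N²)/(8 + I) (G(I, N) = 9 - (N + (N + N)²)/(I + 8) = 9 - (N + (2*N)²)/(8 + I) = 9 - (N + 4*N²)/(8 + I))
f = -24 (f = 5*(-6) + 6 = -30 + 6 = -24)
(34 + f) + G(-1, -6) = (34 - 24) + (72 - 1*(-6) - 4*(-6)² + 9*(-1))/(8 - 1) = 10 + (72 + 6 - 4*36 - 9)/7 = 10 + (72 + 6 - 144 - 9)/7 = 10 + (⅐)*(-75) = 10 - 75/7 = -5/7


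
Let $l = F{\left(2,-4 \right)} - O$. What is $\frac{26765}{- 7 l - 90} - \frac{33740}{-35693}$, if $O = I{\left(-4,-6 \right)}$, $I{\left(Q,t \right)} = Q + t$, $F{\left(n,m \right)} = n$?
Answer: $- \frac{135636055}{887226} \approx -152.88$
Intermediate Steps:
$O = -10$ ($O = -4 - 6 = -10$)
$l = 12$ ($l = 2 - -10 = 2 + 10 = 12$)
$\frac{26765}{- 7 l - 90} - \frac{33740}{-35693} = \frac{26765}{\left(-7\right) 12 - 90} - \frac{33740}{-35693} = \frac{26765}{-84 - 90} - - \frac{4820}{5099} = \frac{26765}{-174} + \frac{4820}{5099} = 26765 \left(- \frac{1}{174}\right) + \frac{4820}{5099} = - \frac{26765}{174} + \frac{4820}{5099} = - \frac{135636055}{887226}$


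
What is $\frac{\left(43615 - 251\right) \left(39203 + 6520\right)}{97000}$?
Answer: $\frac{495683043}{24250} \approx 20441.0$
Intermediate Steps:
$\frac{\left(43615 - 251\right) \left(39203 + 6520\right)}{97000} = 43364 \cdot 45723 \cdot \frac{1}{97000} = 1982732172 \cdot \frac{1}{97000} = \frac{495683043}{24250}$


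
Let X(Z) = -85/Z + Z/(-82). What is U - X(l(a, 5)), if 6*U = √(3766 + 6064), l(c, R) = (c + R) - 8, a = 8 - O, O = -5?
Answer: 707/82 + √9830/6 ≈ 25.146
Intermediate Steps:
a = 13 (a = 8 - 1*(-5) = 8 + 5 = 13)
l(c, R) = -8 + R + c (l(c, R) = (R + c) - 8 = -8 + R + c)
U = √9830/6 (U = √(3766 + 6064)/6 = √9830/6 ≈ 16.524)
X(Z) = -85/Z - Z/82 (X(Z) = -85/Z + Z*(-1/82) = -85/Z - Z/82)
U - X(l(a, 5)) = √9830/6 - (-85/(-8 + 5 + 13) - (-8 + 5 + 13)/82) = √9830/6 - (-85/10 - 1/82*10) = √9830/6 - (-85*⅒ - 5/41) = √9830/6 - (-17/2 - 5/41) = √9830/6 - 1*(-707/82) = √9830/6 + 707/82 = 707/82 + √9830/6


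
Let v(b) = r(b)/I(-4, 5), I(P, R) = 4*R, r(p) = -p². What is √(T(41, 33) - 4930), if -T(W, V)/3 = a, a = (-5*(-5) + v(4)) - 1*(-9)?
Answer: 2*I*√31435/5 ≈ 70.92*I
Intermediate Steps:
v(b) = -b²/20 (v(b) = (-b²)/((4*5)) = -b²/20)
a = 166/5 (a = (-5*(-5) - 1/20*4²) - 1*(-9) = (25 - 1/20*16) + 9 = (25 - ⅘) + 9 = 121/5 + 9 = 166/5 ≈ 33.200)
T(W, V) = -498/5 (T(W, V) = -3*166/5 = -498/5)
√(T(41, 33) - 4930) = √(-498/5 - 4930) = √(-25148/5) = 2*I*√31435/5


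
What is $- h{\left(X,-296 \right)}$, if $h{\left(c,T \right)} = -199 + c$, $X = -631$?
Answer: $830$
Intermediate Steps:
$- h{\left(X,-296 \right)} = - (-199 - 631) = \left(-1\right) \left(-830\right) = 830$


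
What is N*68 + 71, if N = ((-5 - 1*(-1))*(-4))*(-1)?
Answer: -1017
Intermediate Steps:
N = -16 (N = ((-5 + 1)*(-4))*(-1) = -4*(-4)*(-1) = 16*(-1) = -16)
N*68 + 71 = -16*68 + 71 = -1088 + 71 = -1017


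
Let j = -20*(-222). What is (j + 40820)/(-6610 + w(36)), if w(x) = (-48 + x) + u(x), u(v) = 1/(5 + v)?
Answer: -1855660/271501 ≈ -6.8348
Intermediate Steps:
w(x) = -48 + x + 1/(5 + x) (w(x) = (-48 + x) + 1/(5 + x) = -48 + x + 1/(5 + x))
j = 4440
(j + 40820)/(-6610 + w(36)) = (4440 + 40820)/(-6610 + (1 + (-48 + 36)*(5 + 36))/(5 + 36)) = 45260/(-6610 + (1 - 12*41)/41) = 45260/(-6610 + (1 - 492)/41) = 45260/(-6610 + (1/41)*(-491)) = 45260/(-6610 - 491/41) = 45260/(-271501/41) = 45260*(-41/271501) = -1855660/271501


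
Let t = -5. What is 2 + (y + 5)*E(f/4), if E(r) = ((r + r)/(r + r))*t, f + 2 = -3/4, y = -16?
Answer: 57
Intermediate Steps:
f = -11/4 (f = -2 - 3/4 = -2 - 3*¼ = -2 - ¾ = -11/4 ≈ -2.7500)
E(r) = -5 (E(r) = ((r + r)/(r + r))*(-5) = ((2*r)/((2*r)))*(-5) = ((2*r)*(1/(2*r)))*(-5) = 1*(-5) = -5)
2 + (y + 5)*E(f/4) = 2 + (-16 + 5)*(-5) = 2 - 11*(-5) = 2 + 55 = 57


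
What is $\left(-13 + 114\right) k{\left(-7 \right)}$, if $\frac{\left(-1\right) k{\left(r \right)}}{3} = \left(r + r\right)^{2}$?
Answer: $-59388$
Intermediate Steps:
$k{\left(r \right)} = - 12 r^{2}$ ($k{\left(r \right)} = - 3 \left(r + r\right)^{2} = - 3 \left(2 r\right)^{2} = - 3 \cdot 4 r^{2} = - 12 r^{2}$)
$\left(-13 + 114\right) k{\left(-7 \right)} = \left(-13 + 114\right) \left(- 12 \left(-7\right)^{2}\right) = 101 \left(\left(-12\right) 49\right) = 101 \left(-588\right) = -59388$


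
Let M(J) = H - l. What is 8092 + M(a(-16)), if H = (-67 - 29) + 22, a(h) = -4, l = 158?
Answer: 7860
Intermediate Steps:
H = -74 (H = -96 + 22 = -74)
M(J) = -232 (M(J) = -74 - 1*158 = -74 - 158 = -232)
8092 + M(a(-16)) = 8092 - 232 = 7860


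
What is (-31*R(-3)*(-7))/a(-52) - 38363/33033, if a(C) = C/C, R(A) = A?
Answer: -1657142/2541 ≈ -652.16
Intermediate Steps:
a(C) = 1
(-31*R(-3)*(-7))/a(-52) - 38363/33033 = (-31*(-3)*(-7))/1 - 38363/33033 = (93*(-7))*1 - 38363*1/33033 = -651*1 - 2951/2541 = -651 - 2951/2541 = -1657142/2541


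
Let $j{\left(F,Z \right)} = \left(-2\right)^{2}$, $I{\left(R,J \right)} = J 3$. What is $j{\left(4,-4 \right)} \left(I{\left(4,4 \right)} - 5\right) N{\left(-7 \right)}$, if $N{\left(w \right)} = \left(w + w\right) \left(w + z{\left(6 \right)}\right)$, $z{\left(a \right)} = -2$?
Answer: $3528$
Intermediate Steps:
$I{\left(R,J \right)} = 3 J$
$j{\left(F,Z \right)} = 4$
$N{\left(w \right)} = 2 w \left(-2 + w\right)$ ($N{\left(w \right)} = \left(w + w\right) \left(w - 2\right) = 2 w \left(-2 + w\right)$)
$j{\left(4,-4 \right)} \left(I{\left(4,4 \right)} - 5\right) N{\left(-7 \right)} = 4 \left(3 \cdot 4 - 5\right) 2 \left(-7\right) \left(-2 - 7\right) = 4 \left(12 - 5\right) 2 \left(-7\right) \left(-9\right) = 4 \cdot 7 \cdot 126 = 28 \cdot 126 = 3528$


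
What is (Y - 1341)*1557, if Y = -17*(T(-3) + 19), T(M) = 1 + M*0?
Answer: -2617317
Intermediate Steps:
T(M) = 1 (T(M) = 1 + 0 = 1)
Y = -340 (Y = -17*(1 + 19) = -17*20 = -340)
(Y - 1341)*1557 = (-340 - 1341)*1557 = -1681*1557 = -2617317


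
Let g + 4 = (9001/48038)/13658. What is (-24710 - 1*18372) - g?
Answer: -28263605215313/656103004 ≈ -43078.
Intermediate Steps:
g = -2624403015/656103004 (g = -4 + (9001/48038)/13658 = -4 + (9001*(1/48038))*(1/13658) = -4 + (9001/48038)*(1/13658) = -4 + 9001/656103004 = -2624403015/656103004 ≈ -4.0000)
(-24710 - 1*18372) - g = (-24710 - 1*18372) - 1*(-2624403015/656103004) = (-24710 - 18372) + 2624403015/656103004 = -43082 + 2624403015/656103004 = -28263605215313/656103004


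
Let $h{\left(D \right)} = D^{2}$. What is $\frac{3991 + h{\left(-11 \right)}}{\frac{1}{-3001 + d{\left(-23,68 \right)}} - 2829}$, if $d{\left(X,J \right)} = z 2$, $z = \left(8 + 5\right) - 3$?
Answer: $- \frac{6128936}{4216625} \approx -1.4535$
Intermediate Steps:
$z = 10$ ($z = 13 - 3 = 10$)
$d{\left(X,J \right)} = 20$ ($d{\left(X,J \right)} = 10 \cdot 2 = 20$)
$\frac{3991 + h{\left(-11 \right)}}{\frac{1}{-3001 + d{\left(-23,68 \right)}} - 2829} = \frac{3991 + \left(-11\right)^{2}}{\frac{1}{-3001 + 20} - 2829} = \frac{3991 + 121}{\frac{1}{-2981} - 2829} = \frac{4112}{- \frac{1}{2981} - 2829} = \frac{4112}{- \frac{8433250}{2981}} = 4112 \left(- \frac{2981}{8433250}\right) = - \frac{6128936}{4216625}$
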